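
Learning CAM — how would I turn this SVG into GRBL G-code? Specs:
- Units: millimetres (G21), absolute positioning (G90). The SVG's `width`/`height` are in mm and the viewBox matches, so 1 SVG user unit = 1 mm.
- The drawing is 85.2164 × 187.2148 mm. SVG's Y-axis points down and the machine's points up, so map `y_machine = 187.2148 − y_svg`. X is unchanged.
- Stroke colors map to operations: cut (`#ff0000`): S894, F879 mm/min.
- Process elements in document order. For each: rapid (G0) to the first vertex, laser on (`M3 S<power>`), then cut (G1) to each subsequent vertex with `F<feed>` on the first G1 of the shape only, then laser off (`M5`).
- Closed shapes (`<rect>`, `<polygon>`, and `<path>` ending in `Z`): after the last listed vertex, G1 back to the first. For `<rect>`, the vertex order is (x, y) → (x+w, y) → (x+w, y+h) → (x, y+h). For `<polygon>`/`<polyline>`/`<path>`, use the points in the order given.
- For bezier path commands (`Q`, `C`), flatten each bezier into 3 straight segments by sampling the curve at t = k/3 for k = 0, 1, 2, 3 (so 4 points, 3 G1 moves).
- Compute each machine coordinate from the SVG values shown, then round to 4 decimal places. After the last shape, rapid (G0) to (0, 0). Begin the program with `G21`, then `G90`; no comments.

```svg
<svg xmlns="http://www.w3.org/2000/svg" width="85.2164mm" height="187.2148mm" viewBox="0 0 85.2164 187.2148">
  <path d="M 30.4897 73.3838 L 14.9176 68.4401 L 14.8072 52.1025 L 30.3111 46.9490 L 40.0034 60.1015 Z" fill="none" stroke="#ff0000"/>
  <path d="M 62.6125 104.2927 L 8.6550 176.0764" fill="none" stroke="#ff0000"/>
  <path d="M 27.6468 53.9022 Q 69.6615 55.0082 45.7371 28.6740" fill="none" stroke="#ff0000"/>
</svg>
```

G21
G90
G0 X30.4897 Y113.8310
M3 S894
G1 X14.9176 Y118.7747 F879
G1 X14.8072 Y135.1123
G1 X30.3111 Y140.2658
G1 X40.0034 Y127.1133
G1 X30.4897 Y113.8310
M5
G0 X62.6125 Y82.9221
M3 S894
G1 X8.6550 Y11.1384 F879
M5
G0 X27.6468 Y133.3126
M3 S894
G1 X48.3300 Y135.6242 F879
G1 X54.3601 Y144.0336
G1 X45.7371 Y158.5408
M5
G0 X0.0000 Y0.0000

1 u = 1 mm; y_m = 187.2148 − y.

[1] `<path>` regular polygon, #ff0000→cut S894 F879: (30.4897,113.8310) → (14.9176,118.7747) → (14.8072,135.1123) → (30.3111,140.2658) → (40.0034,127.1133) → (30.4897,113.8310) (closed)

[2] `<path>` line segment, #ff0000→cut S894 F879: (62.6125,82.9221) → (8.6550,11.1384)

[3] `<path>` quadratic bezier, #ff0000→cut S894 F879: (27.6468,133.3126) → (48.3300,135.6242) → (54.3601,144.0336) → (45.7371,158.5408)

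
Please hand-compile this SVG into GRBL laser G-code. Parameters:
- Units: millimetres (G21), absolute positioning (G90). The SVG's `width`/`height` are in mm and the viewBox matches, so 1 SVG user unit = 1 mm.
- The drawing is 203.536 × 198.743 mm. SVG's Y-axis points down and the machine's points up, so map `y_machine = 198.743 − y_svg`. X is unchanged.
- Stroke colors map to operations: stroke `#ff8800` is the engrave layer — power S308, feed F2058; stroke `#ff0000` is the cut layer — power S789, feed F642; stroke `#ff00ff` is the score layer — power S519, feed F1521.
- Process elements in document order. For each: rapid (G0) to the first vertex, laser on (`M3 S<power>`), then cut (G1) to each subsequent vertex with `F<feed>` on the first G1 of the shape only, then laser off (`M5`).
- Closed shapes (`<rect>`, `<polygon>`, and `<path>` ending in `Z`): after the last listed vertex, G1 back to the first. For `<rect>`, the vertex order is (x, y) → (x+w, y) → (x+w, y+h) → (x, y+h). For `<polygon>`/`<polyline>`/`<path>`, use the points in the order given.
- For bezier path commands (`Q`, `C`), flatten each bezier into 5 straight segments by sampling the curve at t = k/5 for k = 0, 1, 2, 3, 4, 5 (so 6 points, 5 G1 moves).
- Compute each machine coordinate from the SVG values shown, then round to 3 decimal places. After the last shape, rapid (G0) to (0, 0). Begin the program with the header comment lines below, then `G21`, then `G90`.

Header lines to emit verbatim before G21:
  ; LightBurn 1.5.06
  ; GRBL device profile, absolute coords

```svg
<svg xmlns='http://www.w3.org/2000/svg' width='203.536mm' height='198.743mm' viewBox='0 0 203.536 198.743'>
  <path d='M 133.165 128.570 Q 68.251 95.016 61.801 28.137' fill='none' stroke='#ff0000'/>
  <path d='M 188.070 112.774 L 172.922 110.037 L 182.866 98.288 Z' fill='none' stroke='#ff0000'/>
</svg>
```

; LightBurn 1.5.06
; GRBL device profile, absolute coords
G21
G90
G0 X133.165 Y70.173
M3 S789
G1 X109.538 Y84.928 F642
G1 X90.588 Y102.348
G1 X76.315 Y122.435
G1 X66.720 Y145.187
G1 X61.801 Y170.606
M5
G0 X188.070 Y85.969
M3 S789
G1 X172.922 Y88.706 F642
G1 X182.866 Y100.455
G1 X188.070 Y85.969
M5
G0 X0.000 Y0.000

Since the viewBox matches the mm dimensions, user units are millimetres directly. The only transform is the Y-flip y_m = 198.743 − y_svg.

Shape 1 is a quadratic bezier drawn with `<path>`. Its stroke #ff0000 means cut at S789, F642. After flipping Y the toolpath is (133.165,70.173) → (109.538,84.928) → (90.588,102.348) → (76.315,122.435) → (66.720,145.187) → (61.801,170.606).

Shape 2 is a regular polygon drawn with `<path>`. Its stroke #ff0000 means cut at S789, F642. After flipping Y the toolpath is (188.070,85.969) → (172.922,88.706) → (182.866,100.455) → (188.070,85.969), returning to the start.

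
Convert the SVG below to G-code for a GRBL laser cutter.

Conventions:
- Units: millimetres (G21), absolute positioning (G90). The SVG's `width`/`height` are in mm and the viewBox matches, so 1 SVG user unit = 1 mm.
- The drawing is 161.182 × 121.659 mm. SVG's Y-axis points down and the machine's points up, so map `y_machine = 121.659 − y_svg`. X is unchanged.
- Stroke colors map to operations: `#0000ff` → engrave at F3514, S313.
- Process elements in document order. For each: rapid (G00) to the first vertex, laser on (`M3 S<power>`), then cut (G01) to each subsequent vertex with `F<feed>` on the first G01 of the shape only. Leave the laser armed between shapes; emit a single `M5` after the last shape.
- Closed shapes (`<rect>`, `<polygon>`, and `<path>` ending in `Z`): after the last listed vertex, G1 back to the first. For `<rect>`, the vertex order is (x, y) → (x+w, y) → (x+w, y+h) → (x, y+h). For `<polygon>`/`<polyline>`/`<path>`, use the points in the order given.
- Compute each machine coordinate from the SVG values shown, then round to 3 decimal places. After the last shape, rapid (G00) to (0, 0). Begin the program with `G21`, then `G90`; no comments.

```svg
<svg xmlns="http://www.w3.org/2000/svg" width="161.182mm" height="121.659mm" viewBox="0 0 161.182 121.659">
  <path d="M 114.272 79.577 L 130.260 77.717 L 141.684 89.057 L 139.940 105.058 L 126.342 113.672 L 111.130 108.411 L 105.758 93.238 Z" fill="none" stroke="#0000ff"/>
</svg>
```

Since the viewBox matches the mm dimensions, user units are millimetres directly. The only transform is the Y-flip y_m = 121.659 − y_svg.

Shape 1 is a regular polygon drawn with `<path>`. Its stroke #0000ff means engrave at S313, F3514. After flipping Y the toolpath is (114.272,42.082) → (130.260,43.942) → (141.684,32.602) → (139.940,16.601) → (126.342,7.987) → (111.130,13.248) → (105.758,28.421) → (114.272,42.082), returning to the start.

G21
G90
G00 X114.272 Y42.082
M3 S313
G01 X130.260 Y43.942 F3514
G01 X141.684 Y32.602
G01 X139.940 Y16.601
G01 X126.342 Y7.987
G01 X111.130 Y13.248
G01 X105.758 Y28.421
G01 X114.272 Y42.082
M5
G00 X0.000 Y0.000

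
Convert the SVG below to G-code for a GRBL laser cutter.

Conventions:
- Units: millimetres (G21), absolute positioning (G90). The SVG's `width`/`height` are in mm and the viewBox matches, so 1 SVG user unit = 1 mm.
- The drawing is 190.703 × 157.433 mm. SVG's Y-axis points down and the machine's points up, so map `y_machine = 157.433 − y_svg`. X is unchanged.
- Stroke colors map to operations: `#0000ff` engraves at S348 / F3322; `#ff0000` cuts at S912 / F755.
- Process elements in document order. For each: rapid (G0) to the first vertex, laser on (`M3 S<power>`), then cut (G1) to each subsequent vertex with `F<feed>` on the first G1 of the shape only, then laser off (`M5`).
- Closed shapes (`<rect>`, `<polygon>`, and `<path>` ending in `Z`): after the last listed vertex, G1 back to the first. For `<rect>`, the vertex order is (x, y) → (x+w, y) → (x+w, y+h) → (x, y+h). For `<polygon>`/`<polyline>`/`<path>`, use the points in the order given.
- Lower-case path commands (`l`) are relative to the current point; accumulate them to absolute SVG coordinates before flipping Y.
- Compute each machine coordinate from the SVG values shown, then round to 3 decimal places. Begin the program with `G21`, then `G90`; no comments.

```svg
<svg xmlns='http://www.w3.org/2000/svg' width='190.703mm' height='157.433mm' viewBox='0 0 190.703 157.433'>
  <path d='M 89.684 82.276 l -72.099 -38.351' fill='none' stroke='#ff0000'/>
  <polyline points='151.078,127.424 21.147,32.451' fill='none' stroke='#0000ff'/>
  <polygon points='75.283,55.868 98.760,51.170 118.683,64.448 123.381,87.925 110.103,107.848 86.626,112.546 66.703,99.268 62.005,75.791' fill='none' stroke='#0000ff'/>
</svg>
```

1 u = 1 mm; y_m = 157.433 − y.

[1] `<path>` line segment, #ff0000→cut S912 F755: (89.684,75.157) → (17.585,113.508)

[2] `<polyline>` line segment, #0000ff→engrave S348 F3322: (151.078,30.009) → (21.147,124.982)

[3] `<polygon>` regular polygon, #0000ff→engrave S348 F3322: (75.283,101.565) → (98.760,106.263) → (118.683,92.985) → (123.381,69.508) → (110.103,49.585) → (86.626,44.887) → (66.703,58.165) → (62.005,81.642) → (75.283,101.565) (closed)

G21
G90
G0 X89.684 Y75.157
M3 S912
G1 X17.585 Y113.508 F755
M5
G0 X151.078 Y30.009
M3 S348
G1 X21.147 Y124.982 F3322
M5
G0 X75.283 Y101.565
M3 S348
G1 X98.760 Y106.263 F3322
G1 X118.683 Y92.985
G1 X123.381 Y69.508
G1 X110.103 Y49.585
G1 X86.626 Y44.887
G1 X66.703 Y58.165
G1 X62.005 Y81.642
G1 X75.283 Y101.565
M5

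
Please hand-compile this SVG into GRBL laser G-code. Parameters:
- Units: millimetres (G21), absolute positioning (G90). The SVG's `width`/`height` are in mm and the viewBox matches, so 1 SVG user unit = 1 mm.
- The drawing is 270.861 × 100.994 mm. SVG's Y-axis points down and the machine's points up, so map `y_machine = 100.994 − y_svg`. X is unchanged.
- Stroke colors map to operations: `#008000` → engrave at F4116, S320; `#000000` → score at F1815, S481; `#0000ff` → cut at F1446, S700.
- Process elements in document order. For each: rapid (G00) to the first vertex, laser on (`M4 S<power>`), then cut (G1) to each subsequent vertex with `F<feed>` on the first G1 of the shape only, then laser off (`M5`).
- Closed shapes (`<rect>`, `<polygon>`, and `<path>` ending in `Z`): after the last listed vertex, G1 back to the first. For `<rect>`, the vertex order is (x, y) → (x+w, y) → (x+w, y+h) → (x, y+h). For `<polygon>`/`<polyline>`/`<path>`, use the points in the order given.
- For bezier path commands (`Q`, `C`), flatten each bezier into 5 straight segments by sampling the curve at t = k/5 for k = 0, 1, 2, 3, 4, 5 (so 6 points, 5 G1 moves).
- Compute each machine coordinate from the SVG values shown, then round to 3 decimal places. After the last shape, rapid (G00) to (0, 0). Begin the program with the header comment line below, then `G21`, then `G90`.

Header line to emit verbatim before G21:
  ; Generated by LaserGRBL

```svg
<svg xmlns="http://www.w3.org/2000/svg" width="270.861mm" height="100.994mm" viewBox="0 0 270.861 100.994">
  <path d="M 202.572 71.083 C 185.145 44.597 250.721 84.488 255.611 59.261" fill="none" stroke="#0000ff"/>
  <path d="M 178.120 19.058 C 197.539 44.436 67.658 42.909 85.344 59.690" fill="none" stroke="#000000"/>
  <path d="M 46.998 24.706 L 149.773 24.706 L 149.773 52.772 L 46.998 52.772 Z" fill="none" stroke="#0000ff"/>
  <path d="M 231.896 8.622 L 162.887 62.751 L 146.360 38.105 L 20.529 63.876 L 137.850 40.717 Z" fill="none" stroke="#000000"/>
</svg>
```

; Generated by LaserGRBL
G21
G90
G00 X202.572 Y29.911
M4 S700
G1 X200.927 Y38.889 F1446
G1 X212.305 Y38.249
G1 X229.810 Y34.302
G1 X246.544 Y33.359
G1 X255.611 Y41.733
M5
G00 X178.120 Y81.936
M4 S481
G1 X174.230 Y69.576 F1815
G1 X148.758 Y61.503
G1 X115.953 Y55.547
G1 X90.066 Y49.537
G1 X85.344 Y41.304
M5
G00 X46.998 Y76.288
M4 S700
G1 X149.773 Y76.288 F1446
G1 X149.773 Y48.222
G1 X46.998 Y48.222
G1 X46.998 Y76.288
M5
G00 X231.896 Y92.372
M4 S481
G1 X162.887 Y38.243 F1815
G1 X146.360 Y62.889
G1 X20.529 Y37.118
G1 X137.850 Y60.277
G1 X231.896 Y92.372
M5
G00 X0.000 Y0.000

Since the viewBox matches the mm dimensions, user units are millimetres directly. The only transform is the Y-flip y_m = 100.994 − y_svg.

Shape 1 is a cubic bezier drawn with `<path>`. Its stroke #0000ff means cut at S700, F1446. After flipping Y the toolpath is (202.572,29.911) → (200.927,38.889) → (212.305,38.249) → (229.810,34.302) → (246.544,33.359) → (255.611,41.733).

Shape 2 is a cubic bezier drawn with `<path>`. Its stroke #000000 means score at S481, F1815. After flipping Y the toolpath is (178.120,81.936) → (174.230,69.576) → (148.758,61.503) → (115.953,55.547) → (90.066,49.537) → (85.344,41.304).

Shape 3 is a rectangle drawn with `<path>`. Its stroke #0000ff means cut at S700, F1446. After flipping Y the toolpath is (46.998,76.288) → (149.773,76.288) → (149.773,48.222) → (46.998,48.222) → (46.998,76.288), returning to the start.

Shape 4 is a closed polygon drawn with `<path>`. Its stroke #000000 means score at S481, F1815. After flipping Y the toolpath is (231.896,92.372) → (162.887,38.243) → (146.360,62.889) → (20.529,37.118) → (137.850,60.277) → (231.896,92.372), returning to the start.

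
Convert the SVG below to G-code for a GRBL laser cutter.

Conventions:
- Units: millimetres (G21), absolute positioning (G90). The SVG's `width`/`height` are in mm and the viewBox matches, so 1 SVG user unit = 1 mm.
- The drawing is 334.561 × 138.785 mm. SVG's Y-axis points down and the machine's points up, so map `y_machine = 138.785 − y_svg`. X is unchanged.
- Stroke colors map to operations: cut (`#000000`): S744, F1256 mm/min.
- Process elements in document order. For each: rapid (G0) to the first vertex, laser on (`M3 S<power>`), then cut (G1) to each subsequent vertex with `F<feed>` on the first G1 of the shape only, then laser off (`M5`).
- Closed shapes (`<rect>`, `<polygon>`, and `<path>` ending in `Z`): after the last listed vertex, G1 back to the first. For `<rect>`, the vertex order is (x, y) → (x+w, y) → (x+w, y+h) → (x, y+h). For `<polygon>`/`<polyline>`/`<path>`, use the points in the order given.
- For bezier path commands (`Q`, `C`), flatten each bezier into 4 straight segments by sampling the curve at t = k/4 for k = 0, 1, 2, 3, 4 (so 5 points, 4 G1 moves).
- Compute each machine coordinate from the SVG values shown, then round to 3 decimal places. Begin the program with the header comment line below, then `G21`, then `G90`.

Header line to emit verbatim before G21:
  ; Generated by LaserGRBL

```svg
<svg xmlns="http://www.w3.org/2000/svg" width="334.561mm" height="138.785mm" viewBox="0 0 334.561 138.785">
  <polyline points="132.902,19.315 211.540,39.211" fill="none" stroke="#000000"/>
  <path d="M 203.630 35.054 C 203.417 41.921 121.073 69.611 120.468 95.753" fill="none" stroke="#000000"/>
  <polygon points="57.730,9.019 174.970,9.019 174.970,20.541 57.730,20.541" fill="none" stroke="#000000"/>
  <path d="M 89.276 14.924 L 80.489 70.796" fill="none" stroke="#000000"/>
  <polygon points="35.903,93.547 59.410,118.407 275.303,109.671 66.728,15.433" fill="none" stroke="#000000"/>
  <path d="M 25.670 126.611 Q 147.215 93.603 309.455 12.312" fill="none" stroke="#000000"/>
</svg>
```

; Generated by LaserGRBL
G21
G90
G0 X132.902 Y119.470
M3 S744
G1 X211.540 Y99.574 F1256
M5
G0 X203.630 Y103.731
M3 S744
G1 X190.631 Y95.026 F1256
G1 X162.196 Y80.610
G1 X133.687 Y62.579
G1 X120.468 Y43.032
M5
G0 X57.730 Y129.766
M3 S744
G1 X174.970 Y129.766 F1256
G1 X174.970 Y118.244
G1 X57.730 Y118.244
G1 X57.730 Y129.766
M5
G0 X89.276 Y123.861
M3 S744
G1 X80.489 Y67.989 F1256
M5
G0 X35.903 Y45.238
M3 S744
G1 X59.410 Y20.378 F1256
G1 X275.303 Y29.114
G1 X66.728 Y123.352
G1 X35.903 Y45.238
M5
G0 X25.670 Y12.174
M3 S744
G1 X88.986 Y31.696 F1256
G1 X157.389 Y57.253
G1 X230.878 Y88.845
G1 X309.455 Y126.473
M5

Since the viewBox matches the mm dimensions, user units are millimetres directly. The only transform is the Y-flip y_m = 138.785 − y_svg.

Shape 1 is a line segment drawn with `<polyline>`. Its stroke #000000 means cut at S744, F1256. After flipping Y the toolpath is (132.902,119.470) → (211.540,99.574).

Shape 2 is a cubic bezier drawn with `<path>`. Its stroke #000000 means cut at S744, F1256. After flipping Y the toolpath is (203.630,103.731) → (190.631,95.026) → (162.196,80.610) → (133.687,62.579) → (120.468,43.032).

Shape 3 is a rectangle drawn with `<polygon>`. Its stroke #000000 means cut at S744, F1256. After flipping Y the toolpath is (57.730,129.766) → (174.970,129.766) → (174.970,118.244) → (57.730,118.244) → (57.730,129.766), returning to the start.

Shape 4 is a line segment drawn with `<path>`. Its stroke #000000 means cut at S744, F1256. After flipping Y the toolpath is (89.276,123.861) → (80.489,67.989).

Shape 5 is a closed polygon drawn with `<polygon>`. Its stroke #000000 means cut at S744, F1256. After flipping Y the toolpath is (35.903,45.238) → (59.410,20.378) → (275.303,29.114) → (66.728,123.352) → (35.903,45.238), returning to the start.

Shape 6 is a quadratic bezier drawn with `<path>`. Its stroke #000000 means cut at S744, F1256. After flipping Y the toolpath is (25.670,12.174) → (88.986,31.696) → (157.389,57.253) → (230.878,88.845) → (309.455,126.473).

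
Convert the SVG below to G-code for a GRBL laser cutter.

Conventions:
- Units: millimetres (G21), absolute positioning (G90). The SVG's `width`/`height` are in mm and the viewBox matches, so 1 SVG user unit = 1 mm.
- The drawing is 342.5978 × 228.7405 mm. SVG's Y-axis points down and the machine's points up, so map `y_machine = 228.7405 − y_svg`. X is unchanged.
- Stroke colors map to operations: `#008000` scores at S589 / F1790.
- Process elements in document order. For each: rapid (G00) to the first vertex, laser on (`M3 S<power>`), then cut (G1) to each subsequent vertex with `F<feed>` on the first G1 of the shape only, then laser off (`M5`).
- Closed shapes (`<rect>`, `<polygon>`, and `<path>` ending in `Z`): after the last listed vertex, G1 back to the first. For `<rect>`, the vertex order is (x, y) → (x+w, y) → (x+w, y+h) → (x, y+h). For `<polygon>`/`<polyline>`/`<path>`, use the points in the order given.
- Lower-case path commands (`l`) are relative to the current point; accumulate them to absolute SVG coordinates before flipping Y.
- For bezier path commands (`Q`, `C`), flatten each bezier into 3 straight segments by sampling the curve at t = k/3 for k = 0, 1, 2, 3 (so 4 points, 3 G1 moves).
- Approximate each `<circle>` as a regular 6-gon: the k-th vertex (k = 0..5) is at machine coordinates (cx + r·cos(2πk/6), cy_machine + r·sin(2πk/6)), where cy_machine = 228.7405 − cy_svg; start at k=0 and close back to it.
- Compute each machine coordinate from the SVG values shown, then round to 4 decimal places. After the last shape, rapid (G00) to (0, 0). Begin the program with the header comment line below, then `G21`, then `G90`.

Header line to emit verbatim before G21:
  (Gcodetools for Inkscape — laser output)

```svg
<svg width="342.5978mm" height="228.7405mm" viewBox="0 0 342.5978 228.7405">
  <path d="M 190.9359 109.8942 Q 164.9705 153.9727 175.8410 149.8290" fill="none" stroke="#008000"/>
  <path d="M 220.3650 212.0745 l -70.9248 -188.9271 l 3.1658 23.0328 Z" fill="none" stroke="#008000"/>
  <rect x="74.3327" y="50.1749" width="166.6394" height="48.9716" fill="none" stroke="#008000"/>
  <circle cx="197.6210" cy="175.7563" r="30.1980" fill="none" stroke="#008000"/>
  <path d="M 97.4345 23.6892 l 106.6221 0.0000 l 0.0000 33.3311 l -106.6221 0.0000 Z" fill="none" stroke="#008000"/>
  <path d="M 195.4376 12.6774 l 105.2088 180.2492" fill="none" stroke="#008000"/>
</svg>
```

viewBox `0 0 342.5978 228.7405` with mm width/height → 1 unit = 1 mm. Flip: y_m = 228.7405 − y_svg.

**Shape 1** — `<path>` quadratic bezier, stroke `#008000` → score (S589, F1790). Control points (SVG): P0=(190.9359,109.8942), P1=(164.9705,153.9727), P2=(175.8410,149.8290); sampled at t=k/3. Machine vertices: (190.9359,118.8463) → (177.7185,94.8187) → (172.6869,81.5071) → (175.8410,78.9115). Open path.

**Shape 2** — `<path>` closed polygon, stroke `#008000` → score (S589, F1790). Machine vertices: (220.3650,16.6660) → (149.4402,205.5931) → (152.6060,182.5603) → (220.3650,16.6660). Closed: final G1 returns to the first vertex.

**Shape 3** — `<rect>` rectangle, stroke `#008000` → score (S589, F1790). Machine vertices: (74.3327,178.5656) → (240.9721,178.5656) → (240.9721,129.5940) → (74.3327,129.5940) → (74.3327,178.5656). Closed: final G1 returns to the first vertex.

**Shape 4** — `<circle>` circle, stroke `#008000` → score (S589, F1790). Machine vertices: (227.8190,52.9842) → (212.7200,79.1364) → (182.5220,79.1364) → (167.4230,52.9842) → (182.5220,26.8320) → (212.7200,26.8320) → (227.8190,52.9842). Closed: final G1 returns to the first vertex.

**Shape 5** — `<path>` rectangle, stroke `#008000` → score (S589, F1790). Machine vertices: (97.4345,205.0513) → (204.0566,205.0513) → (204.0566,171.7202) → (97.4345,171.7202) → (97.4345,205.0513). Closed: final G1 returns to the first vertex.

**Shape 6** — `<path>` line segment, stroke `#008000` → score (S589, F1790). Machine vertices: (195.4376,216.0631) → (300.6464,35.8139). Open path.

(Gcodetools for Inkscape — laser output)
G21
G90
G00 X190.9359 Y118.8463
M3 S589
G1 X177.7185 Y94.8187 F1790
G1 X172.6869 Y81.5071
G1 X175.8410 Y78.9115
M5
G00 X220.3650 Y16.6660
M3 S589
G1 X149.4402 Y205.5931 F1790
G1 X152.6060 Y182.5603
G1 X220.3650 Y16.6660
M5
G00 X74.3327 Y178.5656
M3 S589
G1 X240.9721 Y178.5656 F1790
G1 X240.9721 Y129.5940
G1 X74.3327 Y129.5940
G1 X74.3327 Y178.5656
M5
G00 X227.8190 Y52.9842
M3 S589
G1 X212.7200 Y79.1364 F1790
G1 X182.5220 Y79.1364
G1 X167.4230 Y52.9842
G1 X182.5220 Y26.8320
G1 X212.7200 Y26.8320
G1 X227.8190 Y52.9842
M5
G00 X97.4345 Y205.0513
M3 S589
G1 X204.0566 Y205.0513 F1790
G1 X204.0566 Y171.7202
G1 X97.4345 Y171.7202
G1 X97.4345 Y205.0513
M5
G00 X195.4376 Y216.0631
M3 S589
G1 X300.6464 Y35.8139 F1790
M5
G00 X0.0000 Y0.0000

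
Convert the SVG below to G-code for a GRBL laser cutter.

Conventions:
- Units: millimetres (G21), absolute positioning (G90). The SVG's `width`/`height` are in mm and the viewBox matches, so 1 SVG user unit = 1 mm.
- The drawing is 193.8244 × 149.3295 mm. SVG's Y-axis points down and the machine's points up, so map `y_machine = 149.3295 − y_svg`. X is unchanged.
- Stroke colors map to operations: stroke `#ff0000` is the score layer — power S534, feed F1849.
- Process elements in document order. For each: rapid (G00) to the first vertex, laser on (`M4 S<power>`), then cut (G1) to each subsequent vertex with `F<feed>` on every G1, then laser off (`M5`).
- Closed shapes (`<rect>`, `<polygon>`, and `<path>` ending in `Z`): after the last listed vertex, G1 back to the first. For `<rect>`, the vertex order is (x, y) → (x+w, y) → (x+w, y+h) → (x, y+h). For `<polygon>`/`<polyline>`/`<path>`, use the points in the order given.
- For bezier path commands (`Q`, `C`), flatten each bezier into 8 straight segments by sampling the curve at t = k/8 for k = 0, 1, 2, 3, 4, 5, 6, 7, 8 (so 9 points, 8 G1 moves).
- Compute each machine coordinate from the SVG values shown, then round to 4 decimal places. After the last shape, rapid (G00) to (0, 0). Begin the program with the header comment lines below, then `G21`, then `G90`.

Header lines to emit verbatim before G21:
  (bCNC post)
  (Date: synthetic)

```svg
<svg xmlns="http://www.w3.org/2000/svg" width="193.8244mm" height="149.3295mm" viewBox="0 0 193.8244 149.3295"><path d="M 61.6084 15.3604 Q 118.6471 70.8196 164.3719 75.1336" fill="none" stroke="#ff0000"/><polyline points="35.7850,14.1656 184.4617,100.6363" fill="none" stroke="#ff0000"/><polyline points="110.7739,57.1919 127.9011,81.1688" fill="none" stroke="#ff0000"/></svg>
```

Since the viewBox matches the mm dimensions, user units are millimetres directly. The only transform is the Y-flip y_m = 149.3295 − y_svg.

Shape 1 is a quadratic bezier drawn with `<path>`. Its stroke #ff0000 means score at S534, F1849. After flipping Y the toolpath is (61.6084,133.9691) → (75.6913,120.9034) → (89.4206,109.4361) → (102.7964,99.5670) → (115.8186,91.2962) → (128.4873,84.6237) → (140.8024,79.5495) → (152.7639,76.0735) → (164.3719,74.1959).

Shape 2 is a line segment drawn with `<polyline>`. Its stroke #ff0000 means score at S534, F1849. After flipping Y the toolpath is (35.7850,135.1639) → (184.4617,48.6932).

Shape 3 is a line segment drawn with `<polyline>`. Its stroke #ff0000 means score at S534, F1849. After flipping Y the toolpath is (110.7739,92.1376) → (127.9011,68.1607).

(bCNC post)
(Date: synthetic)
G21
G90
G00 X61.6084 Y133.9691
M4 S534
G1 X75.6913 Y120.9034 F1849
G1 X89.4206 Y109.4361 F1849
G1 X102.7964 Y99.5670 F1849
G1 X115.8186 Y91.2962 F1849
G1 X128.4873 Y84.6237 F1849
G1 X140.8024 Y79.5495 F1849
G1 X152.7639 Y76.0735 F1849
G1 X164.3719 Y74.1959 F1849
M5
G00 X35.7850 Y135.1639
M4 S534
G1 X184.4617 Y48.6932 F1849
M5
G00 X110.7739 Y92.1376
M4 S534
G1 X127.9011 Y68.1607 F1849
M5
G00 X0.0000 Y0.0000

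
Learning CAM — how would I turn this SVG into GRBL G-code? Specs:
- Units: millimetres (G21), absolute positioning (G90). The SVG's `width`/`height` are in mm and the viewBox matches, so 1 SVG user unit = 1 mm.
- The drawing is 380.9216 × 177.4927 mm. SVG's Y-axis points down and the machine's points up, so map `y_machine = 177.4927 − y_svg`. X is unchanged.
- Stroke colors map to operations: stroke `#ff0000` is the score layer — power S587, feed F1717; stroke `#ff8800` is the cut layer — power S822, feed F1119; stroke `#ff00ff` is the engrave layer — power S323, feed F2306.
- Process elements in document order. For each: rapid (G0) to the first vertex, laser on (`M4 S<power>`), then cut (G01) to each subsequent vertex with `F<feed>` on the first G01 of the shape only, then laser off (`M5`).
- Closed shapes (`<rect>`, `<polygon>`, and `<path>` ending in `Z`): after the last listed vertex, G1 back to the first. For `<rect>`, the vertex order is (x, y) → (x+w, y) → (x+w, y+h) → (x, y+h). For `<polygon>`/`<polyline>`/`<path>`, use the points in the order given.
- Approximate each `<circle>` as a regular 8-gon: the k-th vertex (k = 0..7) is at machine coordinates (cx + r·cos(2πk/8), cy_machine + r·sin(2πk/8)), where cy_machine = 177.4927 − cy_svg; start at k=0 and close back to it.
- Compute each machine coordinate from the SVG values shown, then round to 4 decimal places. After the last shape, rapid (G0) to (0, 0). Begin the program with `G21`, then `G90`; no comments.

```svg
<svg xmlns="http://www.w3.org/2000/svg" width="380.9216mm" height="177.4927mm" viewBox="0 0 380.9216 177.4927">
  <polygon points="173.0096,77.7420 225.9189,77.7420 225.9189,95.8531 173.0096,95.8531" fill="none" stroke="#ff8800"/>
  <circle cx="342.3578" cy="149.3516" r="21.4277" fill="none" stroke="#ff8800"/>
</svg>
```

G21
G90
G0 X173.0096 Y99.7507
M4 S822
G01 X225.9189 Y99.7507 F1119
G01 X225.9189 Y81.6396
G01 X173.0096 Y81.6396
G01 X173.0096 Y99.7507
M5
G0 X363.7855 Y28.1411
M4 S822
G01 X357.5095 Y43.2928 F1119
G01 X342.3578 Y49.5688
G01 X327.2061 Y43.2928
G01 X320.9301 Y28.1411
G01 X327.2061 Y12.9894
G01 X342.3578 Y6.7134
G01 X357.5095 Y12.9894
G01 X363.7855 Y28.1411
M5
G0 X0.0000 Y0.0000

viewBox `0 0 380.9216 177.4927` with mm width/height → 1 unit = 1 mm. Flip: y_m = 177.4927 − y_svg.

**Shape 1** — `<polygon>` rectangle, stroke `#ff8800` → cut (S822, F1119). Machine vertices: (173.0096,99.7507) → (225.9189,99.7507) → (225.9189,81.6396) → (173.0096,81.6396) → (173.0096,99.7507). Closed: final G1 returns to the first vertex.

**Shape 2** — `<circle>` circle, stroke `#ff8800` → cut (S822, F1119). Machine vertices: (363.7855,28.1411) → (357.5095,43.2928) → (342.3578,49.5688) → (327.2061,43.2928) → (320.9301,28.1411) → (327.2061,12.9894) → (342.3578,6.7134) → (357.5095,12.9894) → (363.7855,28.1411). Closed: final G1 returns to the first vertex.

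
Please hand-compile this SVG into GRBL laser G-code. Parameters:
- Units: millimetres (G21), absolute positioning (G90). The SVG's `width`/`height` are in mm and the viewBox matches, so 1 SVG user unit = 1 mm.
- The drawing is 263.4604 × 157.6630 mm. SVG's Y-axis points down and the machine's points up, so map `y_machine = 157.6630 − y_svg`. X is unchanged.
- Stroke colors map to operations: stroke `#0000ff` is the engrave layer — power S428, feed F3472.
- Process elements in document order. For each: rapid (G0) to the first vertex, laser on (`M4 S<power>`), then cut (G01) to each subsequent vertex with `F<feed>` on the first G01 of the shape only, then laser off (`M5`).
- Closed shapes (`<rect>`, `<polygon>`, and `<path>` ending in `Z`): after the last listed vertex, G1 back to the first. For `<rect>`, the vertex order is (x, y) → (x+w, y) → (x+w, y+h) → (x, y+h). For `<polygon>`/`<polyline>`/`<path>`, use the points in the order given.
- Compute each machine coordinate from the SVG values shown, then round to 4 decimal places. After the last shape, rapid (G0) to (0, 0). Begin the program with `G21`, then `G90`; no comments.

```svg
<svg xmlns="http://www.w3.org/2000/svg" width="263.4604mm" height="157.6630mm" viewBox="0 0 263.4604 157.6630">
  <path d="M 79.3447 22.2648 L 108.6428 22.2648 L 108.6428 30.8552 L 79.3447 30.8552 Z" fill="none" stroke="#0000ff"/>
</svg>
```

viewBox `0 0 263.4604 157.6630` with mm width/height → 1 unit = 1 mm. Flip: y_m = 157.6630 − y_svg.

**Shape 1** — `<path>` rectangle, stroke `#0000ff` → engrave (S428, F3472). Machine vertices: (79.3447,135.3982) → (108.6428,135.3982) → (108.6428,126.8078) → (79.3447,126.8078) → (79.3447,135.3982). Closed: final G1 returns to the first vertex.

G21
G90
G0 X79.3447 Y135.3982
M4 S428
G01 X108.6428 Y135.3982 F3472
G01 X108.6428 Y126.8078
G01 X79.3447 Y126.8078
G01 X79.3447 Y135.3982
M5
G0 X0.0000 Y0.0000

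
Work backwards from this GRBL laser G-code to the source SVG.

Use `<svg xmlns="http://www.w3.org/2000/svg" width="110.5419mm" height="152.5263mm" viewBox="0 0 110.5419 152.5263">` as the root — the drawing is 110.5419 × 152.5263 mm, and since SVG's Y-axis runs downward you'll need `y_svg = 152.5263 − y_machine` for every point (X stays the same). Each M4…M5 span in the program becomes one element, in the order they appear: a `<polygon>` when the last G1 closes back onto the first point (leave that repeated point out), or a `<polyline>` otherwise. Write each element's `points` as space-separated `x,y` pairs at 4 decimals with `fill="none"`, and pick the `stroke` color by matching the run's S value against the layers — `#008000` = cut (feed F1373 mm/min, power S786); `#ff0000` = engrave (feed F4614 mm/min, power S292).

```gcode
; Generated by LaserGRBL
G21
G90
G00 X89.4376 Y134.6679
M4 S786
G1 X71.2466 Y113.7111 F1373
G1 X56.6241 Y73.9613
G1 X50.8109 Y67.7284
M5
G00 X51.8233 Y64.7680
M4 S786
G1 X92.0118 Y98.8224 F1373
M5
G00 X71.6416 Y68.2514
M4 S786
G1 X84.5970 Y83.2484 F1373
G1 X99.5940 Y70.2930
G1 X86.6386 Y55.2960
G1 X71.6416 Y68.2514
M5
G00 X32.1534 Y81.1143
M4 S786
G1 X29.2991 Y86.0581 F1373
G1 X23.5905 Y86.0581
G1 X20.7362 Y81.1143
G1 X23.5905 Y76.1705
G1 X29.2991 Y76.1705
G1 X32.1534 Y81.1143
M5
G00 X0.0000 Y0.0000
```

<svg xmlns="http://www.w3.org/2000/svg" width="110.5419mm" height="152.5263mm" viewBox="0 0 110.5419 152.5263">
  <polyline points="89.4376,17.8584 71.2466,38.8152 56.6241,78.5650 50.8109,84.7979" fill="none" stroke="#008000"/>
  <polyline points="51.8233,87.7583 92.0118,53.7039" fill="none" stroke="#008000"/>
  <polygon points="71.6416,84.2749 84.5970,69.2779 99.5940,82.2333 86.6386,97.2303" fill="none" stroke="#008000"/>
  <polygon points="32.1534,71.4120 29.2991,66.4682 23.5905,66.4682 20.7362,71.4120 23.5905,76.3558 29.2991,76.3558" fill="none" stroke="#008000"/>
</svg>

Machine Y-up, SVG Y-down with viewBox height 152.5263, so y_svg = 152.5263 − y_machine; X carries over. Every run uses S786, so all elements get stroke `#008000` (cut).

Run 1: The run is open, so emit a `<polyline>` with points (Y-flipped): 89.4376,17.8584 71.2466,38.8152 56.6241,78.5650 50.8109,84.7979.

Run 2: The run is open, so emit a `<polyline>` with points (Y-flipped): 51.8233,87.7583 92.0118,53.7039.

Run 3: The run returns to its start, so emit a `<polygon>` with points (Y-flipped): 71.6416,84.2749 84.5970,69.2779 99.5940,82.2333 86.6386,97.2303.

Run 4: The run returns to its start, so emit a `<polygon>` with points (Y-flipped): 32.1534,71.4120 29.2991,66.4682 23.5905,66.4682 20.7362,71.4120 23.5905,76.3558 29.2991,76.3558.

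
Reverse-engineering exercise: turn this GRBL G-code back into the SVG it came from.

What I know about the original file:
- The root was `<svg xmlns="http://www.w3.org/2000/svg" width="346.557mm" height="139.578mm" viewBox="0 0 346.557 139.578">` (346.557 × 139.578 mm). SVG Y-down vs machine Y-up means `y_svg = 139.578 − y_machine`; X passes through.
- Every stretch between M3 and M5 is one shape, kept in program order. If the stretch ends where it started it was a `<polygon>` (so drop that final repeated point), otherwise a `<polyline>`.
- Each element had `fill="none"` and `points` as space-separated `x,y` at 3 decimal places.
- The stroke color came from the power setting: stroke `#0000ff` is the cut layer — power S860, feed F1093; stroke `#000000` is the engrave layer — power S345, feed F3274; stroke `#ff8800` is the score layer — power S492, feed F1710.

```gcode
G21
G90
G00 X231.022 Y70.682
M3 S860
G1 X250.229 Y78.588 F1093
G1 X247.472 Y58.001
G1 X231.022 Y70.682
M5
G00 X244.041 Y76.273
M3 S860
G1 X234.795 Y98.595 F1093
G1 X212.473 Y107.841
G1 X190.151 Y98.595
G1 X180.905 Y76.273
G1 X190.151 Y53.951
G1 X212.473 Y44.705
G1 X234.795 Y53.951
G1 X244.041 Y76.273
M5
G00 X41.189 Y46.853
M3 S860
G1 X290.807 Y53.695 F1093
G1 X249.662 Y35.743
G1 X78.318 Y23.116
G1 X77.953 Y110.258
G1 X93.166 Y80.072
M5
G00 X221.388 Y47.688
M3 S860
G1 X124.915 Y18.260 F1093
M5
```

<svg xmlns="http://www.w3.org/2000/svg" width="346.557mm" height="139.578mm" viewBox="0 0 346.557 139.578">
  <polygon points="231.022,68.896 250.229,60.990 247.472,81.577" fill="none" stroke="#0000ff"/>
  <polygon points="244.041,63.305 234.795,40.983 212.473,31.737 190.151,40.983 180.905,63.305 190.151,85.627 212.473,94.873 234.795,85.627" fill="none" stroke="#0000ff"/>
  <polyline points="41.189,92.725 290.807,85.883 249.662,103.835 78.318,116.462 77.953,29.320 93.166,59.506" fill="none" stroke="#0000ff"/>
  <polyline points="221.388,91.890 124.915,121.318" fill="none" stroke="#0000ff"/>
</svg>

Each laser-on run becomes one SVG element. Flip Y back into SVG space with y_svg = 139.578 − y_machine. Every run uses S860, so all elements get stroke `#0000ff` (cut).

Run 1: The run returns to its start, so emit a `<polygon>` with points (Y-flipped): 231.022,68.896 250.229,60.990 247.472,81.577.

Run 2: The run returns to its start, so emit a `<polygon>` with points (Y-flipped): 244.041,63.305 234.795,40.983 212.473,31.737 190.151,40.983 180.905,63.305 190.151,85.627 212.473,94.873 234.795,85.627.

Run 3: The run is open, so emit a `<polyline>` with points (Y-flipped): 41.189,92.725 290.807,85.883 249.662,103.835 78.318,116.462 77.953,29.320 93.166,59.506.

Run 4: The run is open, so emit a `<polyline>` with points (Y-flipped): 221.388,91.890 124.915,121.318.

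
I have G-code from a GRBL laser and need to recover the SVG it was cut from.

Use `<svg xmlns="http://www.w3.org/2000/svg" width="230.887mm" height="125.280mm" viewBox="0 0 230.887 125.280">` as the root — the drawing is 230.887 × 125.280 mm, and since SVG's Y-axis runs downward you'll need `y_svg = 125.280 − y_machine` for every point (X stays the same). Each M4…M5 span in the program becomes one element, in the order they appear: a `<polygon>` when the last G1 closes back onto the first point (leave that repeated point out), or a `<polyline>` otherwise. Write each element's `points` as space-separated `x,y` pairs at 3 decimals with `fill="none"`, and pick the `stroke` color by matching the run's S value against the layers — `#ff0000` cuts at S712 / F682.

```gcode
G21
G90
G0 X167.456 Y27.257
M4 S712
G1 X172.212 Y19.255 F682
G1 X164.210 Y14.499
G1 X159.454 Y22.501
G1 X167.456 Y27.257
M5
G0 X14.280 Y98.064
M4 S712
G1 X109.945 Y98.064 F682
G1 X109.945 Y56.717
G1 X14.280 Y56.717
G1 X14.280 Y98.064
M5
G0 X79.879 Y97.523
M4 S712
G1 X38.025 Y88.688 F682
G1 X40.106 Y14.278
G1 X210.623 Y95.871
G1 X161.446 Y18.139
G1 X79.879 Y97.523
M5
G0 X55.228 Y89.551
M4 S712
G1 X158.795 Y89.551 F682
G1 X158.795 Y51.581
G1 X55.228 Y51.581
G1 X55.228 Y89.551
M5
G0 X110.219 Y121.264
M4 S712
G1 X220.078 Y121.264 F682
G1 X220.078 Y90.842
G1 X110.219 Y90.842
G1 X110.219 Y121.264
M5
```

<svg xmlns="http://www.w3.org/2000/svg" width="230.887mm" height="125.280mm" viewBox="0 0 230.887 125.280">
  <polygon points="167.456,98.023 172.212,106.025 164.210,110.781 159.454,102.779" fill="none" stroke="#ff0000"/>
  <polygon points="14.280,27.216 109.945,27.216 109.945,68.563 14.280,68.563" fill="none" stroke="#ff0000"/>
  <polygon points="79.879,27.757 38.025,36.592 40.106,111.002 210.623,29.409 161.446,107.141" fill="none" stroke="#ff0000"/>
  <polygon points="55.228,35.729 158.795,35.729 158.795,73.699 55.228,73.699" fill="none" stroke="#ff0000"/>
  <polygon points="110.219,4.016 220.078,4.016 220.078,34.438 110.219,34.438" fill="none" stroke="#ff0000"/>
</svg>

Machine Y-up, SVG Y-down with viewBox height 125.280, so y_svg = 125.280 − y_machine; X carries over. Every run uses S712, so all elements get stroke `#ff0000` (cut).

Run 1: The run returns to its start, so emit a `<polygon>` with points (Y-flipped): 167.456,98.023 172.212,106.025 164.210,110.781 159.454,102.779.

Run 2: The run returns to its start, so emit a `<polygon>` with points (Y-flipped): 14.280,27.216 109.945,27.216 109.945,68.563 14.280,68.563.

Run 3: The run returns to its start, so emit a `<polygon>` with points (Y-flipped): 79.879,27.757 38.025,36.592 40.106,111.002 210.623,29.409 161.446,107.141.

Run 4: The run returns to its start, so emit a `<polygon>` with points (Y-flipped): 55.228,35.729 158.795,35.729 158.795,73.699 55.228,73.699.

Run 5: The run returns to its start, so emit a `<polygon>` with points (Y-flipped): 110.219,4.016 220.078,4.016 220.078,34.438 110.219,34.438.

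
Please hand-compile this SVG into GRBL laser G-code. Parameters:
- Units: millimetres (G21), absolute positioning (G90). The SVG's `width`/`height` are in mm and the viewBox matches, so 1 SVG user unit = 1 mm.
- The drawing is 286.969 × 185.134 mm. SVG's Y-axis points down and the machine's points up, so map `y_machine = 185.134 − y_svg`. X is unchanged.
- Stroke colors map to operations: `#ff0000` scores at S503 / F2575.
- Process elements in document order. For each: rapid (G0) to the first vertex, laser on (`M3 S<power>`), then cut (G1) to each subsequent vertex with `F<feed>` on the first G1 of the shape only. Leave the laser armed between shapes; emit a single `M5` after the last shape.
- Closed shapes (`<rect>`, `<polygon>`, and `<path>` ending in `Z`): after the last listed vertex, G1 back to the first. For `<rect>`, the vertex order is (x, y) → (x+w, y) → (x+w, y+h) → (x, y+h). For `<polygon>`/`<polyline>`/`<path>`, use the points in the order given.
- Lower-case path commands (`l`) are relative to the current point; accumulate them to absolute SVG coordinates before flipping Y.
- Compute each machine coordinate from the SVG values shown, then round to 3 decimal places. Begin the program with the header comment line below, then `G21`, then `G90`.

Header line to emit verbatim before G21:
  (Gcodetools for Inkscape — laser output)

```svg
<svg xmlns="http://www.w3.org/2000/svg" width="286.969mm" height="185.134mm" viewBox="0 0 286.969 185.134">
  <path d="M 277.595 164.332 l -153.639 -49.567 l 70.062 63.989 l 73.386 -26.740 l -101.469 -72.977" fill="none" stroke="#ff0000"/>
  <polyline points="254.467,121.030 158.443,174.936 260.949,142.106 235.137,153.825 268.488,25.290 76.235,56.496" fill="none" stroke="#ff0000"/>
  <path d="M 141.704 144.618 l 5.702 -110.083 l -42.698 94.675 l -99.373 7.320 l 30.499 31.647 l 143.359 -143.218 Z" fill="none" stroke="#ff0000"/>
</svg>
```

1 u = 1 mm; y_m = 185.134 − y.

[1] `<path>` open polyline, #ff0000→score S503 F2575: (277.595,20.802) → (123.956,70.369) → (194.018,6.380) → (267.404,33.120) → (165.935,106.097)

[2] `<polyline>` open polyline, #ff0000→score S503 F2575: (254.467,64.104) → (158.443,10.198) → (260.949,43.028) → (235.137,31.309) → (268.488,159.844) → (76.235,128.638)

[3] `<path>` closed polygon, #ff0000→score S503 F2575: (141.704,40.516) → (147.406,150.599) → (104.708,55.924) → (5.335,48.604) → (35.834,16.957) → (179.193,160.175) → (141.704,40.516) (closed)

(Gcodetools for Inkscape — laser output)
G21
G90
G0 X277.595 Y20.802
M3 S503
G1 X123.956 Y70.369 F2575
G1 X194.018 Y6.380
G1 X267.404 Y33.120
G1 X165.935 Y106.097
G0 X254.467 Y64.104
M3 S503
G1 X158.443 Y10.198 F2575
G1 X260.949 Y43.028
G1 X235.137 Y31.309
G1 X268.488 Y159.844
G1 X76.235 Y128.638
G0 X141.704 Y40.516
M3 S503
G1 X147.406 Y150.599 F2575
G1 X104.708 Y55.924
G1 X5.335 Y48.604
G1 X35.834 Y16.957
G1 X179.193 Y160.175
G1 X141.704 Y40.516
M5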